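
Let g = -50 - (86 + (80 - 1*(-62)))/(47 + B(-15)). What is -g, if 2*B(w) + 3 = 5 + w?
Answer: 1502/27 ≈ 55.630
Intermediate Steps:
B(w) = 1 + w/2 (B(w) = -3/2 + (5 + w)/2 = -3/2 + (5/2 + w/2) = 1 + w/2)
g = -1502/27 (g = -50 - (86 + (80 - 1*(-62)))/(47 + (1 + (½)*(-15))) = -50 - (86 + (80 + 62))/(47 + (1 - 15/2)) = -50 - (86 + 142)/(47 - 13/2) = -50 - 228/81/2 = -50 - 228*2/81 = -50 - 1*152/27 = -50 - 152/27 = -1502/27 ≈ -55.630)
-g = -1*(-1502/27) = 1502/27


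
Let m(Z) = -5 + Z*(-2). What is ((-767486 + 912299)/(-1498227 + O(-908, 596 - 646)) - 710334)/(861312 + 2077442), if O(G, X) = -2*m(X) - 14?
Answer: -354795543589/1467840031658 ≈ -0.24171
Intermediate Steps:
m(Z) = -5 - 2*Z
O(G, X) = -4 + 4*X (O(G, X) = -2*(-5 - 2*X) - 14 = (10 + 4*X) - 14 = -4 + 4*X)
((-767486 + 912299)/(-1498227 + O(-908, 596 - 646)) - 710334)/(861312 + 2077442) = ((-767486 + 912299)/(-1498227 + (-4 + 4*(596 - 646))) - 710334)/(861312 + 2077442) = (144813/(-1498227 + (-4 + 4*(-50))) - 710334)/2938754 = (144813/(-1498227 + (-4 - 200)) - 710334)*(1/2938754) = (144813/(-1498227 - 204) - 710334)*(1/2938754) = (144813/(-1498431) - 710334)*(1/2938754) = (144813*(-1/1498431) - 710334)*(1/2938754) = (-48271/499477 - 710334)*(1/2938754) = -354795543589/499477*1/2938754 = -354795543589/1467840031658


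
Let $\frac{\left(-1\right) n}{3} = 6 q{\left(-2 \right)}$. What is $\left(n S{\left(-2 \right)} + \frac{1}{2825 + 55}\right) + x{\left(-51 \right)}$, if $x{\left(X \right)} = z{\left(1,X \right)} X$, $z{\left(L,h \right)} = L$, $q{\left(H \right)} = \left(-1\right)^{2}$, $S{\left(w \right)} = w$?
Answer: $- \frac{43199}{2880} \approx -15.0$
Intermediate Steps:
$q{\left(H \right)} = 1$
$n = -18$ ($n = - 3 \cdot 6 \cdot 1 = \left(-3\right) 6 = -18$)
$x{\left(X \right)} = X$ ($x{\left(X \right)} = 1 X = X$)
$\left(n S{\left(-2 \right)} + \frac{1}{2825 + 55}\right) + x{\left(-51 \right)} = \left(\left(-18\right) \left(-2\right) + \frac{1}{2825 + 55}\right) - 51 = \left(36 + \frac{1}{2880}\right) - 51 = \frac{103681}{2880} - 51 = - \frac{43199}{2880}$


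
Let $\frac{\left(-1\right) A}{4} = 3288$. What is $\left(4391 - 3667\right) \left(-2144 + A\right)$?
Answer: $-11074304$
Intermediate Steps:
$A = -13152$ ($A = \left(-4\right) 3288 = -13152$)
$\left(4391 - 3667\right) \left(-2144 + A\right) = \left(4391 - 3667\right) \left(-2144 - 13152\right) = 724 \left(-15296\right) = -11074304$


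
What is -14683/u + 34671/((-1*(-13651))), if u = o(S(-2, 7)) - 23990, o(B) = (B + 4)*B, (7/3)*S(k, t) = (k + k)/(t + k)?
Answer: 1264492035331/401193143186 ≈ 3.1518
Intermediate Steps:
S(k, t) = 6*k/(7*(k + t)) (S(k, t) = 3*((k + k)/(t + k))/7 = 3*((2*k)/(k + t))/7 = 3*(2*k/(k + t))/7 = 6*k/(7*(k + t)))
o(B) = B*(4 + B) (o(B) = (4 + B)*B = B*(4 + B))
u = -29389286/1225 (u = ((6/7)*(-2)/(-2 + 7))*(4 + (6/7)*(-2)/(-2 + 7)) - 23990 = ((6/7)*(-2)/5)*(4 + (6/7)*(-2)/5) - 23990 = ((6/7)*(-2)*(⅕))*(4 + (6/7)*(-2)*(⅕)) - 23990 = -12*(4 - 12/35)/35 - 23990 = -12/35*128/35 - 23990 = -1536/1225 - 23990 = -29389286/1225 ≈ -23991.)
-14683/u + 34671/((-1*(-13651))) = -14683/(-29389286/1225) + 34671/((-1*(-13651))) = -14683*(-1225/29389286) + 34671/13651 = 17986675/29389286 + 34671*(1/13651) = 17986675/29389286 + 34671/13651 = 1264492035331/401193143186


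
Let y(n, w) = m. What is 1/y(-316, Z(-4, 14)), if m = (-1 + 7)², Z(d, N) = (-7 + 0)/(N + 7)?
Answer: 1/36 ≈ 0.027778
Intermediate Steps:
Z(d, N) = -7/(7 + N)
m = 36 (m = 6² = 36)
y(n, w) = 36
1/y(-316, Z(-4, 14)) = 1/36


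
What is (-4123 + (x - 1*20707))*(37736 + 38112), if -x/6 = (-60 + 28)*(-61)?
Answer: -2771637616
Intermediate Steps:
x = -11712 (x = -6*(-60 + 28)*(-61) = -(-192)*(-61) = -6*1952 = -11712)
(-4123 + (x - 1*20707))*(37736 + 38112) = (-4123 + (-11712 - 1*20707))*(37736 + 38112) = (-4123 + (-11712 - 20707))*75848 = (-4123 - 32419)*75848 = -36542*75848 = -2771637616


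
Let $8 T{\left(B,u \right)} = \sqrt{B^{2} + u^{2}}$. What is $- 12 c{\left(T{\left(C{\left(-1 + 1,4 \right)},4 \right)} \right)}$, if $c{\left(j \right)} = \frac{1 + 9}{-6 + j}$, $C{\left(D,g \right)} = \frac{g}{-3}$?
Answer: $\frac{12960}{643} + \frac{360 \sqrt{10}}{643} \approx 21.926$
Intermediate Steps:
$C{\left(D,g \right)} = - \frac{g}{3}$ ($C{\left(D,g \right)} = g \left(- \frac{1}{3}\right) = - \frac{g}{3}$)
$T{\left(B,u \right)} = \frac{\sqrt{B^{2} + u^{2}}}{8}$
$c{\left(j \right)} = \frac{10}{-6 + j}$
$- 12 c{\left(T{\left(C{\left(-1 + 1,4 \right)},4 \right)} \right)} = - 12 \frac{10}{-6 + \frac{\sqrt{\left(\left(- \frac{1}{3}\right) 4\right)^{2} + 4^{2}}}{8}} = - 12 \frac{10}{-6 + \frac{\sqrt{\left(- \frac{4}{3}\right)^{2} + 16}}{8}} = - 12 \frac{10}{-6 + \frac{\sqrt{\frac{16}{9} + 16}}{8}} = - 12 \frac{10}{-6 + \frac{\sqrt{\frac{160}{9}}}{8}} = - 12 \frac{10}{-6 + \frac{\frac{4}{3} \sqrt{10}}{8}} = - 12 \frac{10}{-6 + \frac{\sqrt{10}}{6}} = - \frac{120}{-6 + \frac{\sqrt{10}}{6}}$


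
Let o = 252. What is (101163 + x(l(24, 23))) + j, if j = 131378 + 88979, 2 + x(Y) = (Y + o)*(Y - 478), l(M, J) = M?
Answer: 196214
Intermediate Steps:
x(Y) = -2 + (-478 + Y)*(252 + Y) (x(Y) = -2 + (Y + 252)*(Y - 478) = -2 + (252 + Y)*(-478 + Y) = -2 + (-478 + Y)*(252 + Y))
j = 220357
(101163 + x(l(24, 23))) + j = (101163 + (-120458 + 24² - 226*24)) + 220357 = (101163 + (-120458 + 576 - 5424)) + 220357 = (101163 - 125306) + 220357 = -24143 + 220357 = 196214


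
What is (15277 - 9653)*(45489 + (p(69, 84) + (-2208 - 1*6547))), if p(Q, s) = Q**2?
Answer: 233367880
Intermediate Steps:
(15277 - 9653)*(45489 + (p(69, 84) + (-2208 - 1*6547))) = (15277 - 9653)*(45489 + (69**2 + (-2208 - 1*6547))) = 5624*(45489 + (4761 + (-2208 - 6547))) = 5624*(45489 + (4761 - 8755)) = 5624*(45489 - 3994) = 5624*41495 = 233367880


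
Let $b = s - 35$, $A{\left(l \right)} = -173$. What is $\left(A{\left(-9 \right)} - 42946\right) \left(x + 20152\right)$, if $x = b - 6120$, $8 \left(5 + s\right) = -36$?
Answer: $- \frac{1206254025}{2} \approx -6.0313 \cdot 10^{8}$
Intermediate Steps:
$s = - \frac{19}{2}$ ($s = -5 + \frac{1}{8} \left(-36\right) = -5 - \frac{9}{2} = - \frac{19}{2} \approx -9.5$)
$b = - \frac{89}{2}$ ($b = - \frac{19}{2} - 35 = - \frac{89}{2} \approx -44.5$)
$x = - \frac{12329}{2}$ ($x = - \frac{89}{2} - 6120 = - \frac{12329}{2} \approx -6164.5$)
$\left(A{\left(-9 \right)} - 42946\right) \left(x + 20152\right) = \left(-173 - 42946\right) \left(- \frac{12329}{2} + 20152\right) = \left(-43119\right) \frac{27975}{2} = - \frac{1206254025}{2}$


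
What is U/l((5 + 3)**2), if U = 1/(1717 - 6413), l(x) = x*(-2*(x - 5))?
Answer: 1/35464192 ≈ 2.8197e-8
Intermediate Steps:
l(x) = x*(10 - 2*x) (l(x) = x*(-2*(-5 + x)) = x*(10 - 2*x))
U = -1/4696 (U = 1/(-4696) = -1/4696 ≈ -0.00021295)
U/l((5 + 3)**2) = -1/(2*(5 + 3)**2*(5 - (5 + 3)**2))/4696 = -1/(128*(5 - 1*8**2))/4696 = -1/(128*(5 - 1*64))/4696 = -1/(128*(5 - 64))/4696 = -1/(4696*(2*64*(-59))) = -1/4696/(-7552) = -1/4696*(-1/7552) = 1/35464192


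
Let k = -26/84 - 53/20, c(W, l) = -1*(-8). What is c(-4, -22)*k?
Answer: -2486/105 ≈ -23.676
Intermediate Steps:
c(W, l) = 8
k = -1243/420 (k = -26*1/84 - 53*1/20 = -13/42 - 53/20 = -1243/420 ≈ -2.9595)
c(-4, -22)*k = 8*(-1243/420) = -2486/105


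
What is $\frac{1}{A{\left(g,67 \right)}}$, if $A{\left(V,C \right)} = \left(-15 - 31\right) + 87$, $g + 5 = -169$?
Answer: $\frac{1}{41} \approx 0.02439$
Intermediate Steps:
$g = -174$ ($g = -5 - 169 = -174$)
$A{\left(V,C \right)} = 41$ ($A{\left(V,C \right)} = -46 + 87 = 41$)
$\frac{1}{A{\left(g,67 \right)}} = \frac{1}{41}$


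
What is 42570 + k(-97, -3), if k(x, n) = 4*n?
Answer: 42558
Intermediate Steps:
42570 + k(-97, -3) = 42570 + 4*(-3) = 42570 - 12 = 42558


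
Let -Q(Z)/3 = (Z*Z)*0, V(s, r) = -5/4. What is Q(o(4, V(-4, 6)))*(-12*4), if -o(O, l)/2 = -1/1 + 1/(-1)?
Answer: 0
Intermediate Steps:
V(s, r) = -5/4 (V(s, r) = -5*1/4 = -5/4)
o(O, l) = 4 (o(O, l) = -2*(-1/1 + 1/(-1)) = -2*(-1*1 + 1*(-1)) = -2*(-1 - 1) = -2*(-2) = 4)
Q(Z) = 0 (Q(Z) = -3*Z*Z*0 = -3*Z**2*0 = -3*0 = 0)
Q(o(4, V(-4, 6)))*(-12*4) = 0*(-12*4) = 0*(-48) = 0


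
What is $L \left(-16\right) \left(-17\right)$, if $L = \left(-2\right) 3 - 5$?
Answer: $-2992$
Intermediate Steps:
$L = -11$ ($L = -6 - 5 = -11$)
$L \left(-16\right) \left(-17\right) = \left(-11\right) \left(-16\right) \left(-17\right) = 176 \left(-17\right) = -2992$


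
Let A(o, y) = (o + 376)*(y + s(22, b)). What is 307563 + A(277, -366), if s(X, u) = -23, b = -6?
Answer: 53546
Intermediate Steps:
A(o, y) = (-23 + y)*(376 + o) (A(o, y) = (o + 376)*(y - 23) = (376 + o)*(-23 + y) = (-23 + y)*(376 + o))
307563 + A(277, -366) = 307563 + (-8648 - 23*277 + 376*(-366) + 277*(-366)) = 307563 + (-8648 - 6371 - 137616 - 101382) = 307563 - 254017 = 53546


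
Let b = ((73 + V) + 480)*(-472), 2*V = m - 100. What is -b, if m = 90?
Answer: 258656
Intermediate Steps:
V = -5 (V = (90 - 100)/2 = (1/2)*(-10) = -5)
b = -258656 (b = ((73 - 5) + 480)*(-472) = (68 + 480)*(-472) = 548*(-472) = -258656)
-b = -1*(-258656) = 258656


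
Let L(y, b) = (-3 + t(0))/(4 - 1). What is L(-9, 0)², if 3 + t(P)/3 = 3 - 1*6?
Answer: 49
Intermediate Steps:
t(P) = -18 (t(P) = -9 + 3*(3 - 1*6) = -9 + 3*(3 - 6) = -9 + 3*(-3) = -9 - 9 = -18)
L(y, b) = -7 (L(y, b) = (-3 - 18)/(4 - 1) = -21/3 = -21*⅓ = -7)
L(-9, 0)² = (-7)² = 49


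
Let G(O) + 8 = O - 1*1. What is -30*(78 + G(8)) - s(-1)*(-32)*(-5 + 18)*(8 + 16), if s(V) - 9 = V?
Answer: 77562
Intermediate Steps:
G(O) = -9 + O (G(O) = -8 + (O - 1*1) = -8 + (O - 1) = -8 + (-1 + O) = -9 + O)
s(V) = 9 + V
-30*(78 + G(8)) - s(-1)*(-32)*(-5 + 18)*(8 + 16) = -30*(78 + (-9 + 8)) - (9 - 1)*(-32)*(-5 + 18)*(8 + 16) = -30*(78 - 1) - 8*(-32)*13*24 = -30*77 - (-256)*312 = -2310 - 1*(-79872) = -2310 + 79872 = 77562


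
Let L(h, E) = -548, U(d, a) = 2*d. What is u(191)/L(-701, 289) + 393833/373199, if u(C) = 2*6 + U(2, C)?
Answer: 52462325/51128263 ≈ 1.0261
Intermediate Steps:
u(C) = 16 (u(C) = 2*6 + 2*2 = 12 + 4 = 16)
u(191)/L(-701, 289) + 393833/373199 = 16/(-548) + 393833/373199 = 16*(-1/548) + 393833*(1/373199) = -4/137 + 393833/373199 = 52462325/51128263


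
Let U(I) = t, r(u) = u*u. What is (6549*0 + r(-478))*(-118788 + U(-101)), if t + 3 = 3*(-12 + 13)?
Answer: -27141157392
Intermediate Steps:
r(u) = u²
t = 0 (t = -3 + 3*(-12 + 13) = -3 + 3*1 = -3 + 3 = 0)
U(I) = 0
(6549*0 + r(-478))*(-118788 + U(-101)) = (6549*0 + (-478)²)*(-118788 + 0) = (0 + 228484)*(-118788) = 228484*(-118788) = -27141157392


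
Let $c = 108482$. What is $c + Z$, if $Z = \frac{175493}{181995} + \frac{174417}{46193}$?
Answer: $\frac{912036636756934}{8406895035} \approx 1.0849 \cdot 10^{5}$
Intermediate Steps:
$Z = \frac{39849570064}{8406895035}$ ($Z = 175493 \cdot \frac{1}{181995} + 174417 \cdot \frac{1}{46193} = \frac{175493}{181995} + \frac{174417}{46193} = \frac{39849570064}{8406895035} \approx 4.7401$)
$c + Z = 108482 + \frac{39849570064}{8406895035} = \frac{912036636756934}{8406895035}$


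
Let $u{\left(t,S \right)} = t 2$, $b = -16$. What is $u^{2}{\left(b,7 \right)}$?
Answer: $1024$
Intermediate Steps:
$u{\left(t,S \right)} = 2 t$
$u^{2}{\left(b,7 \right)} = \left(2 \left(-16\right)\right)^{2} = \left(-32\right)^{2} = 1024$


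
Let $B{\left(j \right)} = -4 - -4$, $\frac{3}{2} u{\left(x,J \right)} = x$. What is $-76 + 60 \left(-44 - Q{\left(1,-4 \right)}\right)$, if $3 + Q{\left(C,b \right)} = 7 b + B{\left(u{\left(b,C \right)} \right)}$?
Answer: $-856$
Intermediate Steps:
$u{\left(x,J \right)} = \frac{2 x}{3}$
$B{\left(j \right)} = 0$ ($B{\left(j \right)} = -4 + 4 = 0$)
$Q{\left(C,b \right)} = -3 + 7 b$ ($Q{\left(C,b \right)} = -3 + \left(7 b + 0\right) = -3 + 7 b$)
$-76 + 60 \left(-44 - Q{\left(1,-4 \right)}\right) = -76 + 60 \left(-44 - \left(-3 + 7 \left(-4\right)\right)\right) = -76 + 60 \left(-44 - \left(-3 - 28\right)\right) = -76 + 60 \left(-44 - -31\right) = -76 + 60 \left(-44 + 31\right) = -76 + 60 \left(-13\right) = -76 - 780 = -856$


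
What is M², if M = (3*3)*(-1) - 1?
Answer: 100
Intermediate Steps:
M = -10 (M = 9*(-1) - 1 = -9 - 1 = -10)
M² = (-10)² = 100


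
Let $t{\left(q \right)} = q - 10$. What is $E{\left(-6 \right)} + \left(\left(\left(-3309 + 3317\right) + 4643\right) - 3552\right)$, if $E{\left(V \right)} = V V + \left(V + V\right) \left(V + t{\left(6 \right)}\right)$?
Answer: $1255$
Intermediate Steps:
$t{\left(q \right)} = -10 + q$
$E{\left(V \right)} = V^{2} + 2 V \left(-4 + V\right)$ ($E{\left(V \right)} = V V + \left(V + V\right) \left(V + \left(-10 + 6\right)\right) = V^{2} + 2 V \left(V - 4\right) = V^{2} + 2 V \left(-4 + V\right)$)
$E{\left(-6 \right)} + \left(\left(\left(-3309 + 3317\right) + 4643\right) - 3552\right) = - 6 \left(-8 + 3 \left(-6\right)\right) + \left(\left(\left(-3309 + 3317\right) + 4643\right) - 3552\right) = - 6 \left(-8 - 18\right) + \left(\left(8 + 4643\right) - 3552\right) = \left(-6\right) \left(-26\right) + \left(4651 - 3552\right) = 156 + 1099 = 1255$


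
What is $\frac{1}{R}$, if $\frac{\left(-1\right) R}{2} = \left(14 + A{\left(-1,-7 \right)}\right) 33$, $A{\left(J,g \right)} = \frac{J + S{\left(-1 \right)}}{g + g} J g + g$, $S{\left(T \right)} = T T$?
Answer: $- \frac{1}{462} \approx -0.0021645$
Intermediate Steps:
$S{\left(T \right)} = T^{2}$
$A{\left(J,g \right)} = g + \frac{J \left(1 + J\right)}{2}$ ($A{\left(J,g \right)} = \frac{J + \left(-1\right)^{2}}{g + g} J g + g = \frac{J + 1}{2 g} J g + g = \left(1 + J\right) \frac{1}{2 g} J g + g = \frac{1 + J}{2 g} J g + g = \frac{J \left(1 + J\right)}{2 g} g + g = \frac{J \left(1 + J\right)}{2} + g = g + \frac{J \left(1 + J\right)}{2}$)
$R = -462$ ($R = - 2 \left(14 + \left(-7 + \frac{1}{2} \left(-1\right) + \frac{\left(-1\right)^{2}}{2}\right)\right) 33 = - 2 \left(14 - 7\right) 33 = - 2 \cdot 7 \cdot 33 = \left(-2\right) 231 = -462$)
$\frac{1}{R} = \frac{1}{-462} = - \frac{1}{462}$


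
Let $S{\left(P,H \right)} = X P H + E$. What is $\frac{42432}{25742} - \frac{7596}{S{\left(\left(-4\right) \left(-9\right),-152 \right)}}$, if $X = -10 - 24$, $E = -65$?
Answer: $\frac{3848047212}{2393787193} \approx 1.6075$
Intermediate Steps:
$X = -34$ ($X = -10 - 24 = -34$)
$S{\left(P,H \right)} = -65 - 34 H P$ ($S{\left(P,H \right)} = - 34 P H - 65 = - 34 H P - 65 = -65 - 34 H P$)
$\frac{42432}{25742} - \frac{7596}{S{\left(\left(-4\right) \left(-9\right),-152 \right)}} = \frac{42432}{25742} - \frac{7596}{-65 - - 5168 \left(\left(-4\right) \left(-9\right)\right)} = 42432 \cdot \frac{1}{25742} - \frac{7596}{-65 - \left(-5168\right) 36} = \frac{21216}{12871} - \frac{7596}{-65 + 186048} = \frac{21216}{12871} - \frac{7596}{185983} = \frac{3848047212}{2393787193}$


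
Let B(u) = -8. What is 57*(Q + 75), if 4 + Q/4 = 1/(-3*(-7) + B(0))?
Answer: 43947/13 ≈ 3380.5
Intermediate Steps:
Q = -204/13 (Q = -16 + 4/(-3*(-7) - 8) = -16 + 4/(21 - 8) = -16 + 4/13 = -204/13 ≈ -15.692)
57*(Q + 75) = 57*(-204/13 + 75) = 57*(771/13) = 43947/13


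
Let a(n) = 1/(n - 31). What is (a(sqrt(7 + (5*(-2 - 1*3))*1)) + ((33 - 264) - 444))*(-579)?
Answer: 382635624/979 + 1737*I*sqrt(2)/979 ≈ 3.9084e+5 + 2.5092*I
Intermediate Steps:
a(n) = 1/(-31 + n)
(a(sqrt(7 + (5*(-2 - 1*3))*1)) + ((33 - 264) - 444))*(-579) = (1/(-31 + sqrt(7 + (5*(-2 - 1*3))*1)) + ((33 - 264) - 444))*(-579) = (1/(-31 + sqrt(7 + (5*(-2 - 3))*1)) + (-231 - 444))*(-579) = (1/(-31 + sqrt(7 + (5*(-5))*1)) - 675)*(-579) = (1/(-31 + sqrt(7 - 25*1)) - 675)*(-579) = (1/(-31 + sqrt(7 - 25)) - 675)*(-579) = (1/(-31 + sqrt(-18)) - 675)*(-579) = (1/(-31 + 3*I*sqrt(2)) - 675)*(-579) = (-675 + 1/(-31 + 3*I*sqrt(2)))*(-579) = 390825 - 579/(-31 + 3*I*sqrt(2))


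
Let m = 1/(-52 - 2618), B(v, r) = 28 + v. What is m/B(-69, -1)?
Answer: 1/109470 ≈ 9.1349e-6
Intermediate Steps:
m = -1/2670 (m = 1/(-2670) = -1/2670 ≈ -0.00037453)
m/B(-69, -1) = -1/(2670*(28 - 69)) = -1/2670/(-41) = -1/2670*(-1/41) = 1/109470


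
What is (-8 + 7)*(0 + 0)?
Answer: 0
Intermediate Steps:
(-8 + 7)*(0 + 0) = -1*0 = 0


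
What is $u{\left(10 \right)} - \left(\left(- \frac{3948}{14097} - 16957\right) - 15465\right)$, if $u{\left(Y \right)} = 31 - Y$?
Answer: $\frac{152450973}{4699} \approx 32443.0$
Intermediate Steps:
$u{\left(10 \right)} - \left(\left(- \frac{3948}{14097} - 16957\right) - 15465\right) = \left(31 - 10\right) - \left(\left(- \frac{3948}{14097} - 16957\right) - 15465\right) = \left(31 - 10\right) - \left(\left(\left(-3948\right) \frac{1}{14097} - 16957\right) - 15465\right) = 21 - \left(\left(- \frac{1316}{4699} - 16957\right) - 15465\right) = 21 - \left(- \frac{79682259}{4699} - 15465\right) = 21 - - \frac{152352294}{4699} = 21 + \frac{152352294}{4699} = \frac{152450973}{4699}$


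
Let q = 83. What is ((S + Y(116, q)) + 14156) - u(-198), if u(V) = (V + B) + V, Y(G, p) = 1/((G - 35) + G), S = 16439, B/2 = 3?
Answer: 6104046/197 ≈ 30985.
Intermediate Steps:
B = 6 (B = 2*3 = 6)
Y(G, p) = 1/(-35 + 2*G) (Y(G, p) = 1/((-35 + G) + G) = 1/(-35 + 2*G))
u(V) = 6 + 2*V (u(V) = (V + 6) + V = (6 + V) + V = 6 + 2*V)
((S + Y(116, q)) + 14156) - u(-198) = ((16439 + 1/(-35 + 2*116)) + 14156) - (6 + 2*(-198)) = ((16439 + 1/(-35 + 232)) + 14156) - (6 - 396) = ((16439 + 1/197) + 14156) - 1*(-390) = ((16439 + 1/197) + 14156) + 390 = (3238484/197 + 14156) + 390 = 6027216/197 + 390 = 6104046/197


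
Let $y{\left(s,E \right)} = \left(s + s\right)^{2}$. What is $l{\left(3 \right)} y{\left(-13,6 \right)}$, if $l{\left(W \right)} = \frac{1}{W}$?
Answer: $\frac{676}{3} \approx 225.33$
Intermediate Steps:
$y{\left(s,E \right)} = 4 s^{2}$ ($y{\left(s,E \right)} = \left(2 s\right)^{2} = 4 s^{2}$)
$l{\left(3 \right)} y{\left(-13,6 \right)} = \frac{4 \left(-13\right)^{2}}{3} = \frac{4 \cdot 169}{3} = \frac{1}{3} \cdot 676 = \frac{676}{3}$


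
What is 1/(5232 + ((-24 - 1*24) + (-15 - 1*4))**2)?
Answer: 1/9721 ≈ 0.00010287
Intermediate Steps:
1/(5232 + ((-24 - 1*24) + (-15 - 1*4))**2) = 1/(5232 + ((-24 - 24) + (-15 - 4))**2) = 1/(5232 + (-48 - 19)**2) = 1/(5232 + (-67)**2) = 1/(5232 + 4489) = 1/9721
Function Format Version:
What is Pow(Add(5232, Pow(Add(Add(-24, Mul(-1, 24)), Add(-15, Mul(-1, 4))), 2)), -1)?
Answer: Rational(1, 9721) ≈ 0.00010287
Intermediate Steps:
Pow(Add(5232, Pow(Add(Add(-24, Mul(-1, 24)), Add(-15, Mul(-1, 4))), 2)), -1) = Pow(Add(5232, Pow(Add(Add(-24, -24), Add(-15, -4)), 2)), -1) = Pow(Add(5232, Pow(Add(-48, -19), 2)), -1) = Pow(Add(5232, Pow(-67, 2)), -1) = Pow(Add(5232, 4489), -1) = Pow(9721, -1) = Rational(1, 9721)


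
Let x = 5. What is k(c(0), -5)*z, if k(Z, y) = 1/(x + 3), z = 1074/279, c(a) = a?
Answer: 179/372 ≈ 0.48118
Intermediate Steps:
z = 358/93 (z = 1074*(1/279) = 358/93 ≈ 3.8495)
k(Z, y) = ⅛ (k(Z, y) = 1/(5 + 3) = 1/8 = ⅛)
k(c(0), -5)*z = (⅛)*(358/93) = 179/372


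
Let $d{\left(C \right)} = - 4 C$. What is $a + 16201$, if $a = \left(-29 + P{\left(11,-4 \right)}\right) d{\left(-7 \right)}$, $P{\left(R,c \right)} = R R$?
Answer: $18777$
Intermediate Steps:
$P{\left(R,c \right)} = R^{2}$
$a = 2576$ ($a = \left(-29 + 11^{2}\right) \left(\left(-4\right) \left(-7\right)\right) = \left(-29 + 121\right) 28 = 92 \cdot 28 = 2576$)
$a + 16201 = 2576 + 16201 = 18777$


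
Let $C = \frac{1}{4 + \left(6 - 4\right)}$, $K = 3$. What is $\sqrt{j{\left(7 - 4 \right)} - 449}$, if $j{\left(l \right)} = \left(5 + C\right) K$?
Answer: $\frac{17 i \sqrt{6}}{2} \approx 20.821 i$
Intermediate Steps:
$C = \frac{1}{6}$ ($C = \frac{1}{4 + 2} = \frac{1}{6} \approx 0.16667$)
$j{\left(l \right)} = \frac{31}{2}$ ($j{\left(l \right)} = \left(5 + \frac{1}{6}\right) 3 = \frac{31}{6} \cdot 3 = \frac{31}{2}$)
$\sqrt{j{\left(7 - 4 \right)} - 449} = \sqrt{\frac{31}{2} - 449} = \sqrt{- \frac{867}{2}} = \frac{17 i \sqrt{6}}{2}$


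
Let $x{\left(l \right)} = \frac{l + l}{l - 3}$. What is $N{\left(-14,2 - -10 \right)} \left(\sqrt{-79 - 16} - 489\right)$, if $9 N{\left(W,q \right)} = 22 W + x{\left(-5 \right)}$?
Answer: $\frac{66667}{4} - \frac{409 i \sqrt{95}}{12} \approx 16667.0 - 332.2 i$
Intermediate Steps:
$x{\left(l \right)} = \frac{2 l}{-3 + l}$
$N{\left(W,q \right)} = \frac{5}{36} + \frac{22 W}{9}$ ($N{\left(W,q \right)} = \frac{22 W + 2 \left(-5\right) \frac{1}{-3 - 5}}{9} = \frac{22 W + 2 \left(-5\right) \frac{1}{-8}}{9} = \frac{22 W + 2 \left(-5\right) \left(- \frac{1}{8}\right)}{9} = \frac{22 W + \frac{5}{4}}{9} = \frac{\frac{5}{4} + 22 W}{9} = \frac{5}{36} + \frac{22 W}{9}$)
$N{\left(-14,2 - -10 \right)} \left(\sqrt{-79 - 16} - 489\right) = \left(\frac{5}{36} + \frac{22}{9} \left(-14\right)\right) \left(\sqrt{-79 - 16} - 489\right) = \left(\frac{5}{36} - \frac{308}{9}\right) \left(\sqrt{-95} - 489\right) = - \frac{409 \left(i \sqrt{95} - 489\right)}{12} = - \frac{409 \left(-489 + i \sqrt{95}\right)}{12} = \frac{66667}{4} - \frac{409 i \sqrt{95}}{12}$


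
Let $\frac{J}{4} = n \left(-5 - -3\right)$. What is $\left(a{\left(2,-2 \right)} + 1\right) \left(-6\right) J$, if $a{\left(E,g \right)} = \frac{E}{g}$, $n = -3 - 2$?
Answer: $0$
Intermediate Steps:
$n = -5$ ($n = -3 - 2 = -5$)
$J = 40$ ($J = 4 \left(- 5 \left(-5 - -3\right)\right) = 4 \left(- 5 \left(-5 + 3\right)\right) = 4 \left(\left(-5\right) \left(-2\right)\right) = 4 \cdot 10 = 40$)
$\left(a{\left(2,-2 \right)} + 1\right) \left(-6\right) J = \left(\frac{2}{-2} + 1\right) \left(-6\right) 40 = \left(2 \left(- \frac{1}{2}\right) + 1\right) \left(-6\right) 40 = \left(-1 + 1\right) \left(-6\right) 40 = 0 \left(-6\right) 40 = 0 \cdot 40 = 0$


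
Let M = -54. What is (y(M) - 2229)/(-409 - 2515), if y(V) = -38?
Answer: 2267/2924 ≈ 0.77531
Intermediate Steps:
(y(M) - 2229)/(-409 - 2515) = (-38 - 2229)/(-409 - 2515) = -2267/(-2924) = -2267*(-1/2924) = 2267/2924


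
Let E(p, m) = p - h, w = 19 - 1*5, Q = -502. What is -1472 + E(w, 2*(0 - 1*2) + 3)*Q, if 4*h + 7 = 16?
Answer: -14741/2 ≈ -7370.5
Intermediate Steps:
h = 9/4 (h = -7/4 + (1/4)*16 = -7/4 + 4 = 9/4 ≈ 2.2500)
w = 14 (w = 19 - 5 = 14)
E(p, m) = -9/4 + p (E(p, m) = p - 1*9/4 = p - 9/4 = -9/4 + p)
-1472 + E(w, 2*(0 - 1*2) + 3)*Q = -1472 + (-9/4 + 14)*(-502) = -1472 + (47/4)*(-502) = -1472 - 11797/2 = -14741/2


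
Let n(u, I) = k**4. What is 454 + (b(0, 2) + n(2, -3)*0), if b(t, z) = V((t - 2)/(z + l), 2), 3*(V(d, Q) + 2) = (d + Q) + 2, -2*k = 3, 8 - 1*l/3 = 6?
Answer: 1813/4 ≈ 453.25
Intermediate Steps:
l = 6 (l = 24 - 3*6 = 24 - 18 = 6)
k = -3/2 (k = -1/2*3 = -3/2 ≈ -1.5000)
V(d, Q) = -4/3 + Q/3 + d/3 (V(d, Q) = -2 + ((d + Q) + 2)/3 = -2 + ((Q + d) + 2)/3 = -2 + (2 + Q + d)/3 = -2 + (2/3 + Q/3 + d/3) = -4/3 + Q/3 + d/3)
b(t, z) = -2/3 + (-2 + t)/(3*(6 + z)) (b(t, z) = -4/3 + (1/3)*2 + ((t - 2)/(z + 6))/3 = -4/3 + 2/3 + ((-2 + t)/(6 + z))/3 = -4/3 + 2/3 + (-2 + t)/(3*(6 + z)) = -2/3 + (-2 + t)/(3*(6 + z)))
n(u, I) = 81/16 (n(u, I) = (-3/2)**4 = 81/16)
454 + (b(0, 2) + n(2, -3)*0) = 454 + ((-14 + 0 - 2*2)/(3*(6 + 2)) + (81/16)*0) = 454 + ((1/3)*(-14 + 0 - 4)/8 + 0) = 454 + ((1/3)*(1/8)*(-18) + 0) = 454 + (-3/4 + 0) = 454 - 3/4 = 1813/4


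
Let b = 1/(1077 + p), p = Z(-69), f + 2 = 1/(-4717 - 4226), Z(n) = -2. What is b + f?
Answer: -19219582/9613725 ≈ -1.9992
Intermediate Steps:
f = -17887/8943 (f = -2 + 1/(-4717 - 4226) = -2 + 1/(-8943) = -2 - 1/8943 = -17887/8943 ≈ -2.0001)
p = -2
b = 1/1075 (b = 1/(1077 - 2) = 1/1075 ≈ 0.00093023)
b + f = 1/1075 - 17887/8943 = -19219582/9613725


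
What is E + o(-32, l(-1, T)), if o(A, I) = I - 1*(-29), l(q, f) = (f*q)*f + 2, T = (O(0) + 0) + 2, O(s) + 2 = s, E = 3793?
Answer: 3824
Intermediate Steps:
O(s) = -2 + s
T = 0 (T = ((-2 + 0) + 0) + 2 = (-2 + 0) + 2 = -2 + 2 = 0)
l(q, f) = 2 + q*f**2 (l(q, f) = q*f**2 + 2 = 2 + q*f**2)
o(A, I) = 29 + I (o(A, I) = I + 29 = 29 + I)
E + o(-32, l(-1, T)) = 3793 + (29 + (2 - 1*0**2)) = 3793 + (29 + (2 - 1*0)) = 3793 + (29 + (2 + 0)) = 3793 + (29 + 2) = 3793 + 31 = 3824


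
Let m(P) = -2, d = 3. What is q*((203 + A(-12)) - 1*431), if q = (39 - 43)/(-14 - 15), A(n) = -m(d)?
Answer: -904/29 ≈ -31.172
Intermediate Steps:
A(n) = 2 (A(n) = -1*(-2) = 2)
q = 4/29 (q = -4/(-29) = -4*(-1/29) = 4/29 ≈ 0.13793)
q*((203 + A(-12)) - 1*431) = 4*((203 + 2) - 1*431)/29 = 4*(205 - 431)/29 = (4/29)*(-226) = -904/29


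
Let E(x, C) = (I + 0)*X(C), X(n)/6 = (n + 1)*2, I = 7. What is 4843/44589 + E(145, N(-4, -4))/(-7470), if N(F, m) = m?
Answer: 15773/110805 ≈ 0.14235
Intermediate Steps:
X(n) = 12 + 12*n (X(n) = 6*((n + 1)*2) = 6*((1 + n)*2) = 6*(2 + 2*n) = 12 + 12*n)
E(x, C) = 84 + 84*C (E(x, C) = (7 + 0)*(12 + 12*C) = 7*(12 + 12*C) = 84 + 84*C)
4843/44589 + E(145, N(-4, -4))/(-7470) = 4843/44589 + (84 + 84*(-4))/(-7470) = 4843*(1/44589) + (84 - 336)*(-1/7470) = 29/267 - 252*(-1/7470) = 29/267 + 14/415 = 15773/110805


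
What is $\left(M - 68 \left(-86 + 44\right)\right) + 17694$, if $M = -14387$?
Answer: $6163$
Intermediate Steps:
$\left(M - 68 \left(-86 + 44\right)\right) + 17694 = \left(-14387 - 68 \left(-86 + 44\right)\right) + 17694 = \left(-14387 - -2856\right) + 17694 = \left(-14387 + 2856\right) + 17694 = -11531 + 17694 = 6163$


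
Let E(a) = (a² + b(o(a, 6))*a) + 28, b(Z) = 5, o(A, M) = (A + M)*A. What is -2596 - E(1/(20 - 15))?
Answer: -65626/25 ≈ -2625.0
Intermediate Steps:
o(A, M) = A*(A + M)
E(a) = 28 + a² + 5*a (E(a) = (a² + 5*a) + 28 = 28 + a² + 5*a)
-2596 - E(1/(20 - 15)) = -2596 - (28 + (1/(20 - 15))² + 5/(20 - 15)) = -2596 - (28 + (1/5)² + 5/5) = -2596 - (28 + (⅕)² + 5*(⅕)) = -2596 - (28 + 1/25 + 1) = -2596 - 1*726/25 = -2596 - 726/25 = -65626/25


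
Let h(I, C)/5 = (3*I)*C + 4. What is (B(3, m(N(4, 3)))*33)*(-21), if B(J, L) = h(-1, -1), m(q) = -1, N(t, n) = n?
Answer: -24255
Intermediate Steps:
h(I, C) = 20 + 15*C*I (h(I, C) = 5*((3*I)*C + 4) = 5*(3*C*I + 4) = 5*(4 + 3*C*I) = 20 + 15*C*I)
B(J, L) = 35 (B(J, L) = 20 + 15*(-1)*(-1) = 20 + 15 = 35)
(B(3, m(N(4, 3)))*33)*(-21) = (35*33)*(-21) = 1155*(-21) = -24255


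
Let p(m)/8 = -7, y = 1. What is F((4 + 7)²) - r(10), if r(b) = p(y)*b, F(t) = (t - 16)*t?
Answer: 13265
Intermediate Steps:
p(m) = -56 (p(m) = 8*(-7) = -56)
F(t) = t*(-16 + t) (F(t) = (-16 + t)*t = t*(-16 + t))
r(b) = -56*b
F((4 + 7)²) - r(10) = (4 + 7)²*(-16 + (4 + 7)²) - (-56)*10 = 11²*(-16 + 11²) - 1*(-560) = 121*(-16 + 121) + 560 = 121*105 + 560 = 12705 + 560 = 13265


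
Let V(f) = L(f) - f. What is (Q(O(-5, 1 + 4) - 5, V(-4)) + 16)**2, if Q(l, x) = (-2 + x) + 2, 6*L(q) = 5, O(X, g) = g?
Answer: 15625/36 ≈ 434.03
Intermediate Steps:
L(q) = 5/6 (L(q) = (1/6)*5 = 5/6)
V(f) = 5/6 - f
Q(l, x) = x
(Q(O(-5, 1 + 4) - 5, V(-4)) + 16)**2 = ((5/6 - 1*(-4)) + 16)**2 = ((5/6 + 4) + 16)**2 = (29/6 + 16)**2 = (125/6)**2 = 15625/36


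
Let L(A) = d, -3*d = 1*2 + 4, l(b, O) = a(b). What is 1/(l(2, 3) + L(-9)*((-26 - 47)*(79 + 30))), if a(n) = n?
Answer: 1/15916 ≈ 6.2830e-5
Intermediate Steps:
l(b, O) = b
d = -2 (d = -(1*2 + 4)/3 = -(2 + 4)/3 = -⅓*6 = -2)
L(A) = -2
1/(l(2, 3) + L(-9)*((-26 - 47)*(79 + 30))) = 1/(2 - 2*(-26 - 47)*(79 + 30)) = 1/(2 - (-146)*109) = 1/(2 - 2*(-7957)) = 1/(2 + 15914) = 1/15916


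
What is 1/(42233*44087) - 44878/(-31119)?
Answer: 83559527221057/57941283627249 ≈ 1.4421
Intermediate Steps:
1/(42233*44087) - 44878/(-31119) = (1/42233)*(1/44087) - 44878*(-1/31119) = 1/1861926271 + 44878/31119 = 83559527221057/57941283627249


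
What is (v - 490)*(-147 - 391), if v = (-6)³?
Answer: 379828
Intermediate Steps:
v = -216
(v - 490)*(-147 - 391) = (-216 - 490)*(-147 - 391) = -706*(-538) = 379828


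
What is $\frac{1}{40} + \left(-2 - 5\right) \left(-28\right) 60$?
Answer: $\frac{470401}{40} \approx 11760.0$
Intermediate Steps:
$\frac{1}{40} + \left(-2 - 5\right) \left(-28\right) 60 = \frac{1}{40} + \left(-7\right) \left(-28\right) 60 = \frac{1}{40} + 196 \cdot 60 = \frac{1}{40} + 11760 = \frac{470401}{40}$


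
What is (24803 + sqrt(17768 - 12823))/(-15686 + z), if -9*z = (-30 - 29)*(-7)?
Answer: -223227/141587 - 9*sqrt(4945)/141587 ≈ -1.5811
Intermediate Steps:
z = -413/9 (z = -(-30 - 29)*(-7)/9 = -(-59)*(-7)/9 = -1/9*413 = -413/9 ≈ -45.889)
(24803 + sqrt(17768 - 12823))/(-15686 + z) = (24803 + sqrt(17768 - 12823))/(-15686 - 413/9) = (24803 + sqrt(4945))/(-141587/9) = (24803 + sqrt(4945))*(-9/141587) = -223227/141587 - 9*sqrt(4945)/141587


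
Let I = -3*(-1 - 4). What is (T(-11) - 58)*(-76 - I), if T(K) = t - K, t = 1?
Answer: 4186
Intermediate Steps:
T(K) = 1 - K
I = 15 (I = -3*(-5) = 15)
(T(-11) - 58)*(-76 - I) = ((1 - 1*(-11)) - 58)*(-76 - 1*15) = ((1 + 11) - 58)*(-76 - 15) = (12 - 58)*(-91) = -46*(-91) = 4186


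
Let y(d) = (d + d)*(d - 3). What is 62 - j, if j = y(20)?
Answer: -618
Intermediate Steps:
y(d) = 2*d*(-3 + d) (y(d) = (2*d)*(-3 + d) = 2*d*(-3 + d))
j = 680 (j = 2*20*(-3 + 20) = 2*20*17 = 680)
62 - j = 62 - 1*680 = 62 - 680 = -618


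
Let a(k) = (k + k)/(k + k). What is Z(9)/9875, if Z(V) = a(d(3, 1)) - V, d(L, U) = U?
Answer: -8/9875 ≈ -0.00081013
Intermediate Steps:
a(k) = 1 (a(k) = (2*k)/((2*k)) = (2*k)*(1/(2*k)) = 1)
Z(V) = 1 - V
Z(9)/9875 = (1 - 1*9)/9875 = (1 - 9)*(1/9875) = -8*1/9875 = -8/9875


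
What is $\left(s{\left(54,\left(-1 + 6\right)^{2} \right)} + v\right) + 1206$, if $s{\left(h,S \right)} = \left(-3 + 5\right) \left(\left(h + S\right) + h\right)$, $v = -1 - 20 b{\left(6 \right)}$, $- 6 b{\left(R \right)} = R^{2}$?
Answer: $1591$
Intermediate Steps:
$b{\left(R \right)} = - \frac{R^{2}}{6}$
$v = 119$ ($v = -1 - 20 \left(- \frac{6^{2}}{6}\right) = -1 - 20 \left(\left(- \frac{1}{6}\right) 36\right) = -1 - -120 = -1 + 120 = 119$)
$s{\left(h,S \right)} = 2 S + 4 h$ ($s{\left(h,S \right)} = 2 \left(\left(S + h\right) + h\right) = 2 \left(S + 2 h\right) = 2 S + 4 h$)
$\left(s{\left(54,\left(-1 + 6\right)^{2} \right)} + v\right) + 1206 = \left(\left(2 \left(-1 + 6\right)^{2} + 4 \cdot 54\right) + 119\right) + 1206 = \left(\left(2 \cdot 5^{2} + 216\right) + 119\right) + 1206 = \left(\left(2 \cdot 25 + 216\right) + 119\right) + 1206 = \left(\left(50 + 216\right) + 119\right) + 1206 = \left(266 + 119\right) + 1206 = 385 + 1206 = 1591$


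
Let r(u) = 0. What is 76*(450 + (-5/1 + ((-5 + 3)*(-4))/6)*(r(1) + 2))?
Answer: 100928/3 ≈ 33643.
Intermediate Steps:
76*(450 + (-5/1 + ((-5 + 3)*(-4))/6)*(r(1) + 2)) = 76*(450 + (-5/1 + ((-5 + 3)*(-4))/6)*(0 + 2)) = 76*(450 + (-5*1 - 2*(-4)*(⅙))*2) = 76*(450 + (-5 + 8*(⅙))*2) = 76*(450 + (-5 + 4/3)*2) = 76*(450 - 11/3*2) = 76*(450 - 22/3) = 76*(1328/3) = 100928/3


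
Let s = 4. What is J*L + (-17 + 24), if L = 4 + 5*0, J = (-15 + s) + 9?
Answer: -1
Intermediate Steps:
J = -2 (J = (-15 + 4) + 9 = -11 + 9 = -2)
L = 4 (L = 4 + 0 = 4)
J*L + (-17 + 24) = -2*4 + (-17 + 24) = -8 + 7 = -1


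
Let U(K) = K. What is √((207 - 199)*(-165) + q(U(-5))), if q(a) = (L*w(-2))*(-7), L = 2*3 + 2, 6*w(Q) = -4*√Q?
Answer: 2*√(-2970 + 84*I*√2)/3 ≈ 0.72645 + 36.339*I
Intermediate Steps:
w(Q) = -2*√Q/3 (w(Q) = (-4*√Q)/6 = -2*√Q/3)
L = 8 (L = 6 + 2 = 8)
q(a) = 112*I*√2/3 (q(a) = (8*(-2*I*√2/3))*(-7) = -16*I*√2/3*(-7) = 112*I*√2/3)
√((207 - 199)*(-165) + q(U(-5))) = √((207 - 199)*(-165) + 112*I*√2/3) = √(8*(-165) + 112*I*√2/3) = √(-1320 + 112*I*√2/3)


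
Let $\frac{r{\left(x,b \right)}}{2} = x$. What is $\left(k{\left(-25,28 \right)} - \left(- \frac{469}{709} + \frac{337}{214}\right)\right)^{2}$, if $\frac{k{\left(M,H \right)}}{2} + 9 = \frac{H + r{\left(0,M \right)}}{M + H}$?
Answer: $\frac{12599838001}{207187011684} \approx 0.060814$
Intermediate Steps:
$r{\left(x,b \right)} = 2 x$
$k{\left(M,H \right)} = -18 + \frac{2 H}{H + M}$ ($k{\left(M,H \right)} = -18 + 2 \frac{H + 2 \cdot 0}{M + H} = -18 + 2 \frac{H + 0}{H + M} = -18 + 2 \frac{H}{H + M} = -18 + \frac{2 H}{H + M}$)
$\left(k{\left(-25,28 \right)} - \left(- \frac{469}{709} + \frac{337}{214}\right)\right)^{2} = \left(\frac{2 \left(\left(-9\right) \left(-25\right) - 224\right)}{28 - 25} - \left(- \frac{469}{709} + \frac{337}{214}\right)\right)^{2} = \left(\frac{2 \left(225 - 224\right)}{3} - \frac{138567}{151726}\right)^{2} = \left(2 \cdot \frac{1}{3} \cdot 1 + \left(\frac{469}{709} - \frac{337}{214}\right)\right)^{2} = \left(\frac{2}{3} - \frac{138567}{151726}\right)^{2} = \left(- \frac{112249}{455178}\right)^{2} = \frac{12599838001}{207187011684}$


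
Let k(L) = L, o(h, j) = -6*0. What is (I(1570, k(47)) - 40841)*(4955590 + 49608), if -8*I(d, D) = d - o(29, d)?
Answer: -410799123251/2 ≈ -2.0540e+11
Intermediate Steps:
o(h, j) = 0
I(d, D) = -d/8 (I(d, D) = -(d - 1*0)/8 = -(d + 0)/8 = -d/8)
(I(1570, k(47)) - 40841)*(4955590 + 49608) = (-1/8*1570 - 40841)*(4955590 + 49608) = (-785/4 - 40841)*5005198 = -164149/4*5005198 = -410799123251/2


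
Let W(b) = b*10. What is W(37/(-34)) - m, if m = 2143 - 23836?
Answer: 368596/17 ≈ 21682.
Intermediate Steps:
W(b) = 10*b
m = -21693
W(37/(-34)) - m = 10*(37/(-34)) - 1*(-21693) = 10*(37*(-1/34)) + 21693 = 10*(-37/34) + 21693 = -185/17 + 21693 = 368596/17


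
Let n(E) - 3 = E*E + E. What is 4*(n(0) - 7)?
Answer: -16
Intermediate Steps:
n(E) = 3 + E + E**2 (n(E) = 3 + (E*E + E) = 3 + (E**2 + E) = 3 + (E + E**2) = 3 + E + E**2)
4*(n(0) - 7) = 4*((3 + 0 + 0**2) - 7) = 4*((3 + 0 + 0) - 7) = 4*(3 - 7) = 4*(-4) = -16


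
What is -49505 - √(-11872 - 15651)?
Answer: -49505 - I*√27523 ≈ -49505.0 - 165.9*I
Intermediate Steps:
-49505 - √(-11872 - 15651) = -49505 - √(-27523) = -49505 - I*√27523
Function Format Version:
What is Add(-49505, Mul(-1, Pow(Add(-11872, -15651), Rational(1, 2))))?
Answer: Add(-49505, Mul(-1, I, Pow(27523, Rational(1, 2)))) ≈ Add(-49505., Mul(-165.90, I))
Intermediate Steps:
Add(-49505, Mul(-1, Pow(Add(-11872, -15651), Rational(1, 2)))) = Add(-49505, Mul(-1, Pow(-27523, Rational(1, 2)))) = Add(-49505, Mul(-1, Mul(I, Pow(27523, Rational(1, 2))))) = Add(-49505, Mul(-1, I, Pow(27523, Rational(1, 2))))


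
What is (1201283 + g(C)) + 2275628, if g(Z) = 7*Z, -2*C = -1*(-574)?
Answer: 3474902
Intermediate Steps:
C = -287 (C = -(-1)*(-574)/2 = -½*574 = -287)
(1201283 + g(C)) + 2275628 = (1201283 + 7*(-287)) + 2275628 = (1201283 - 2009) + 2275628 = 1199274 + 2275628 = 3474902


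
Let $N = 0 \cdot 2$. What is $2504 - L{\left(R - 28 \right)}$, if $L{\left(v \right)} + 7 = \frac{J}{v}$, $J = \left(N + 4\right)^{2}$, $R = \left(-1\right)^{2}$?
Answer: $\frac{67813}{27} \approx 2511.6$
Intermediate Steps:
$N = 0$
$R = 1$
$J = 16$ ($J = \left(0 + 4\right)^{2} = 4^{2} = 16$)
$L{\left(v \right)} = -7 + \frac{16}{v}$
$2504 - L{\left(R - 28 \right)} = 2504 - \left(-7 + \frac{16}{1 - 28}\right) = 2504 - \left(-7 + \frac{16}{-27}\right) = 2504 - \left(-7 + 16 \left(- \frac{1}{27}\right)\right) = 2504 - \left(-7 - \frac{16}{27}\right) = 2504 - - \frac{205}{27} = 2504 + \frac{205}{27} = \frac{67813}{27}$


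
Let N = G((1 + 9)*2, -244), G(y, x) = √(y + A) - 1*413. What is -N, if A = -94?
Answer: 413 - I*√74 ≈ 413.0 - 8.6023*I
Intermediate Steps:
G(y, x) = -413 + √(-94 + y) (G(y, x) = √(y - 94) - 1*413 = √(-94 + y) - 413 = -413 + √(-94 + y))
N = -413 + I*√74 (N = -413 + √(-94 + (1 + 9)*2) = -413 + √(-94 + 10*2) = -413 + √(-94 + 20) = -413 + √(-74) = -413 + I*√74 ≈ -413.0 + 8.6023*I)
-N = -(-413 + I*√74) = 413 - I*√74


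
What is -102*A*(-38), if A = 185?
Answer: 717060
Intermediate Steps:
-102*A*(-38) = -102*185*(-38) = -18870*(-38) = 717060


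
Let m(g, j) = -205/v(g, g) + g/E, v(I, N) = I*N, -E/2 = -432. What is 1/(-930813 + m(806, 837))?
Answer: -70160688/65306415050657 ≈ -1.0743e-6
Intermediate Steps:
E = 864 (E = -2*(-432) = 864)
m(g, j) = -205/g² + g/864
1/(-930813 + m(806, 837)) = 1/(-930813 + (-205/806² + (1/864)*806)) = 1/(-930813 + (-205*1/649636 + 403/432)) = 1/(-930813 + (-205/649636 + 403/432)) = 1/(-930813 + 65428687/70160688) = 1/(-65306415050657/70160688) = -70160688/65306415050657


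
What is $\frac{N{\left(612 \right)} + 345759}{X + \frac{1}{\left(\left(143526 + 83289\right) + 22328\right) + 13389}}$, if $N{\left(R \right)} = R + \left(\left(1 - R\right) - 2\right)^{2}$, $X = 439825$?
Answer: $\frac{189584858480}{115468136901} \approx 1.6419$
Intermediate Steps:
$N{\left(R \right)} = R + \left(-1 - R\right)^{2}$
$\frac{N{\left(612 \right)} + 345759}{X + \frac{1}{\left(\left(143526 + 83289\right) + 22328\right) + 13389}} = \frac{\left(612 + \left(1 + 612\right)^{2}\right) + 345759}{439825 + \frac{1}{\left(\left(143526 + 83289\right) + 22328\right) + 13389}} = \frac{\left(612 + 613^{2}\right) + 345759}{439825 + \frac{1}{\left(226815 + 22328\right) + 13389}} = \frac{\left(612 + 375769\right) + 345759}{439825 + \frac{1}{249143 + 13389}} = \frac{376381 + 345759}{439825 + \frac{1}{262532}} = \frac{722140}{439825 + \frac{1}{262532}} = \frac{722140}{\frac{115468136901}{262532}} = 722140 \cdot \frac{262532}{115468136901} = \frac{189584858480}{115468136901}$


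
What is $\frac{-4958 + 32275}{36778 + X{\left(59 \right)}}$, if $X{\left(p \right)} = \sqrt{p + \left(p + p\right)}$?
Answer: $\frac{1004664626}{1352621107} - \frac{27317 \sqrt{177}}{1352621107} \approx 0.74249$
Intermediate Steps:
$X{\left(p \right)} = \sqrt{3} \sqrt{p}$ ($X{\left(p \right)} = \sqrt{p + 2 p} = \sqrt{3 p} = \sqrt{3} \sqrt{p}$)
$\frac{-4958 + 32275}{36778 + X{\left(59 \right)}} = \frac{-4958 + 32275}{36778 + \sqrt{3} \sqrt{59}} = \frac{27317}{36778 + \sqrt{177}}$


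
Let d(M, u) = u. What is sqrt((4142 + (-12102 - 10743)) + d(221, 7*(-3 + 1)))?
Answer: I*sqrt(18717) ≈ 136.81*I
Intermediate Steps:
sqrt((4142 + (-12102 - 10743)) + d(221, 7*(-3 + 1))) = sqrt((4142 + (-12102 - 10743)) + 7*(-3 + 1)) = sqrt((4142 - 22845) + 7*(-2)) = sqrt(-18703 - 14) = sqrt(-18717) = I*sqrt(18717)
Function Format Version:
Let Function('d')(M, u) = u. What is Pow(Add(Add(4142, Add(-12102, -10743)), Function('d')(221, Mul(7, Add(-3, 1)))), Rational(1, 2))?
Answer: Mul(I, Pow(18717, Rational(1, 2))) ≈ Mul(136.81, I)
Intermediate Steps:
Pow(Add(Add(4142, Add(-12102, -10743)), Function('d')(221, Mul(7, Add(-3, 1)))), Rational(1, 2)) = Pow(Add(Add(4142, Add(-12102, -10743)), Mul(7, Add(-3, 1))), Rational(1, 2)) = Pow(Add(Add(4142, -22845), Mul(7, -2)), Rational(1, 2)) = Pow(Add(-18703, -14), Rational(1, 2)) = Pow(-18717, Rational(1, 2)) = Mul(I, Pow(18717, Rational(1, 2)))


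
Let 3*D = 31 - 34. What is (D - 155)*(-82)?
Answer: 12792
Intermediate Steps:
D = -1 (D = (31 - 34)/3 = (⅓)*(-3) = -1)
(D - 155)*(-82) = (-1 - 155)*(-82) = -156*(-82) = 12792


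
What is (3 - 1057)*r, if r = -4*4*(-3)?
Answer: -50592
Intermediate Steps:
r = 48 (r = -16*(-3) = 48)
(3 - 1057)*r = (3 - 1057)*48 = -1054*48 = -50592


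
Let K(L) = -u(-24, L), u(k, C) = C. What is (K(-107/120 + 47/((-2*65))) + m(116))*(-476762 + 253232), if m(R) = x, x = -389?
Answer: 4506998135/52 ≈ 8.6673e+7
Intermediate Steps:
m(R) = -389
K(L) = -L
(K(-107/120 + 47/((-2*65))) + m(116))*(-476762 + 253232) = (-(-107/120 + 47/((-2*65))) - 389)*(-476762 + 253232) = (-(-107*1/120 + 47/(-130)) - 389)*(-223530) = (-(-107/120 + 47*(-1/130)) - 389)*(-223530) = (-(-107/120 - 47/130) - 389)*(-223530) = (-1*(-391/312) - 389)*(-223530) = (391/312 - 389)*(-223530) = -120977/312*(-223530) = 4506998135/52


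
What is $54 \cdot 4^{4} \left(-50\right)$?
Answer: $-691200$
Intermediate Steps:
$54 \cdot 4^{4} \left(-50\right) = 54 \cdot 256 \left(-50\right) = 13824 \left(-50\right) = -691200$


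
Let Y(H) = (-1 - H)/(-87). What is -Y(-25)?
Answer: 8/29 ≈ 0.27586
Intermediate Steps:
Y(H) = 1/87 + H/87 (Y(H) = (-1 - H)*(-1/87) = 1/87 + H/87)
-Y(-25) = -(1/87 + (1/87)*(-25)) = -(1/87 - 25/87) = -1*(-8/29) = 8/29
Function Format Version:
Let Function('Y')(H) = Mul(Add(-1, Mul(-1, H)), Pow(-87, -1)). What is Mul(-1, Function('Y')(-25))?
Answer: Rational(8, 29) ≈ 0.27586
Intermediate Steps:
Function('Y')(H) = Add(Rational(1, 87), Mul(Rational(1, 87), H)) (Function('Y')(H) = Mul(Add(-1, Mul(-1, H)), Rational(-1, 87)) = Add(Rational(1, 87), Mul(Rational(1, 87), H)))
Mul(-1, Function('Y')(-25)) = Mul(-1, Add(Rational(1, 87), Mul(Rational(1, 87), -25))) = Mul(-1, Add(Rational(1, 87), Rational(-25, 87))) = Mul(-1, Rational(-8, 29)) = Rational(8, 29)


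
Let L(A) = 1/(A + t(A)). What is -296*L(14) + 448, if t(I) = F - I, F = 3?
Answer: 1048/3 ≈ 349.33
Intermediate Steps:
t(I) = 3 - I
L(A) = ⅓ (L(A) = 1/(A + (3 - A)) = 1/3 = ⅓)
-296*L(14) + 448 = -296*⅓ + 448 = -296/3 + 448 = 1048/3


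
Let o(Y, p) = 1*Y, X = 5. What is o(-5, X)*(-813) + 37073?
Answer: 41138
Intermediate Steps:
o(Y, p) = Y
o(-5, X)*(-813) + 37073 = -5*(-813) + 37073 = 4065 + 37073 = 41138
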